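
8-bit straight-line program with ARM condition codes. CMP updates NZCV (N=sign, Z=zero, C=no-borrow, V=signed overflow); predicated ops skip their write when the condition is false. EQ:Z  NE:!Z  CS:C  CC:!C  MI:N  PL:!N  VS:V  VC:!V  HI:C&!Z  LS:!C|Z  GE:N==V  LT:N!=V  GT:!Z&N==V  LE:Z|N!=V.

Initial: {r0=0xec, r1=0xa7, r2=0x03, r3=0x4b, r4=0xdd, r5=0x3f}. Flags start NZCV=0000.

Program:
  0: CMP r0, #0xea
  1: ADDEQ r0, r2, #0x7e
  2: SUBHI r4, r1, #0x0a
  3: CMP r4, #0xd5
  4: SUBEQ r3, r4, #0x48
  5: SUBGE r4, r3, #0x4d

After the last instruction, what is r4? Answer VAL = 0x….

0: ✓ CMP  NZCV=0010
1: · ADDEQ
2: ✓ SUBHI  r4←0x9d
3: ✓ CMP  NZCV=1000
4: · SUBEQ
5: · SUBGE

VAL = 0x9d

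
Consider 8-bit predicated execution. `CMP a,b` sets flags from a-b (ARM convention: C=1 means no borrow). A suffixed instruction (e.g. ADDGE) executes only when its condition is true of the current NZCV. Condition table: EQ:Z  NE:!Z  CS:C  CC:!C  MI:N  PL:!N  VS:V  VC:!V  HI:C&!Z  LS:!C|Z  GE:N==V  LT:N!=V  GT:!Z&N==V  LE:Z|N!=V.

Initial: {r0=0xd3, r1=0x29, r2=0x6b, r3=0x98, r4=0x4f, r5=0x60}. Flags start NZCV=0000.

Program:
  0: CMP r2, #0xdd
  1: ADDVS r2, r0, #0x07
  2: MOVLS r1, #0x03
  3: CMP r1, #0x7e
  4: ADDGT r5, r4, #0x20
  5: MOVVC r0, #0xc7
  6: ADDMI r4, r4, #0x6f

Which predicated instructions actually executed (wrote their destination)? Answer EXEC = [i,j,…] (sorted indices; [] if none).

EXEC = [1,2,5,6]

0: ✓ CMP  NZCV=1001
1: ✓ ADDVS  r2←0xda
2: ✓ MOVLS  r1←0x03
3: ✓ CMP  NZCV=1000
4: · ADDGT
5: ✓ MOVVC  r0←0xc7
6: ✓ ADDMI  r4←0xbe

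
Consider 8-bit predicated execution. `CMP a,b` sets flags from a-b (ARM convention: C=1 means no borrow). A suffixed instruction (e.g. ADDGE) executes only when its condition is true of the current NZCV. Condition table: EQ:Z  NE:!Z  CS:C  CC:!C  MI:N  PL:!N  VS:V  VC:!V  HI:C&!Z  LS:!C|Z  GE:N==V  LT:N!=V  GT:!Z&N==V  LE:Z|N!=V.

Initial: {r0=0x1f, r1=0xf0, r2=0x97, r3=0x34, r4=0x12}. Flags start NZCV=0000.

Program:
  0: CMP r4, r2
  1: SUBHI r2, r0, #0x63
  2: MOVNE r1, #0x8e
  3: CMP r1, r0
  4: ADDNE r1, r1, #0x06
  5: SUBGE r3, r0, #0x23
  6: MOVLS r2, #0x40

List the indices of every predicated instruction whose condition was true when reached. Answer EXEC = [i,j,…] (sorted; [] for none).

EXEC = [2,4]

0: ✓ CMP  NZCV=0000
1: · SUBHI
2: ✓ MOVNE  r1←0x8e
3: ✓ CMP  NZCV=0011
4: ✓ ADDNE  r1←0x94
5: · SUBGE
6: · MOVLS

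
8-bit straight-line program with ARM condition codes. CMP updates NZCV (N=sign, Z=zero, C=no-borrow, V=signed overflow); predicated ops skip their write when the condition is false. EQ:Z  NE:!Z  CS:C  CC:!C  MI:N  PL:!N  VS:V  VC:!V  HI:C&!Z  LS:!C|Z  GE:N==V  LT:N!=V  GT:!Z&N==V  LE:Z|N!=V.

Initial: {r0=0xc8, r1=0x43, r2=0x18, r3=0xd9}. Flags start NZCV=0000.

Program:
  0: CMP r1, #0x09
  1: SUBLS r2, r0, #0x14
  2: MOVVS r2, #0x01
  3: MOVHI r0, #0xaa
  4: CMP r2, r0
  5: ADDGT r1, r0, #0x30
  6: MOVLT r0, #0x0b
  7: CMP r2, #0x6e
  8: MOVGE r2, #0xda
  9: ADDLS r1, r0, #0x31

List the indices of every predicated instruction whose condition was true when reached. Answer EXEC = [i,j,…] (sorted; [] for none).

[0] flags=0010 → (cmp)
[1] flags=0010 LS?F → skip
[2] flags=0010 VS?F → skip
[3] flags=0010 HI?T → r0=0xaa
[4] flags=0000 → (cmp)
[5] flags=0000 GT?T → r1=0xda
[6] flags=0000 LT?F → skip
[7] flags=1000 → (cmp)
[8] flags=1000 GE?F → skip
[9] flags=1000 LS?T → r1=0xdb

EXEC = [3,5,9]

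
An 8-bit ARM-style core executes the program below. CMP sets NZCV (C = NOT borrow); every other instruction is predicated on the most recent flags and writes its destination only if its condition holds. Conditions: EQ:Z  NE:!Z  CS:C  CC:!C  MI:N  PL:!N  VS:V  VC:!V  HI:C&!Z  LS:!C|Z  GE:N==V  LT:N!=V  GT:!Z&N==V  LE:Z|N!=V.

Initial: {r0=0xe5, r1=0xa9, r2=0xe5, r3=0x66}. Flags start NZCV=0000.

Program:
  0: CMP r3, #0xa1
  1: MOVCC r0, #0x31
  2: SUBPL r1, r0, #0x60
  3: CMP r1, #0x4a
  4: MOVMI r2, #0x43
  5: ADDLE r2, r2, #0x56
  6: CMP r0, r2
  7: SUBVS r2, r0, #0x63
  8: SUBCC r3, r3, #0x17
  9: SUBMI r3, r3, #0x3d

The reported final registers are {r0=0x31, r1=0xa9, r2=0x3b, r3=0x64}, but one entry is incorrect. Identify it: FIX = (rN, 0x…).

FIX = (r3, 0x12)

0: ✓ CMP  NZCV=1001
1: ✓ MOVCC  r0←0x31
2: · SUBPL
3: ✓ CMP  NZCV=0011
4: · MOVMI
5: ✓ ADDLE  r2←0x3b
6: ✓ CMP  NZCV=1000
7: · SUBVS
8: ✓ SUBCC  r3←0x4f
9: ✓ SUBMI  r3←0x12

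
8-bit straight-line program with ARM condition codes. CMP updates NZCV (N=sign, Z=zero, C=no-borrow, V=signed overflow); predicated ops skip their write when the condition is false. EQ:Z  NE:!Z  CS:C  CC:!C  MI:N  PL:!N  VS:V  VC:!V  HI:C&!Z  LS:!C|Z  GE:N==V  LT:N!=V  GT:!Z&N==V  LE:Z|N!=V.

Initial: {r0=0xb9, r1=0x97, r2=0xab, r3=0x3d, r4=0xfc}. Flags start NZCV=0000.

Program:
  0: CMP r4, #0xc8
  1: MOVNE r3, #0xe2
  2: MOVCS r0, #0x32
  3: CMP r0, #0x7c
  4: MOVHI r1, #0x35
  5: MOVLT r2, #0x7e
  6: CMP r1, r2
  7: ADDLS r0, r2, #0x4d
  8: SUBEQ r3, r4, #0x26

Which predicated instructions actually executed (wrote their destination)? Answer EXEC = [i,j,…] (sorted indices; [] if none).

EXEC = [1,2,5]

[0] flags=0010 → (cmp)
[1] flags=0010 NE?T → r3=0xe2
[2] flags=0010 CS?T → r0=0x32
[3] flags=1000 → (cmp)
[4] flags=1000 HI?F → skip
[5] flags=1000 LT?T → r2=0x7e
[6] flags=0011 → (cmp)
[7] flags=0011 LS?F → skip
[8] flags=0011 EQ?F → skip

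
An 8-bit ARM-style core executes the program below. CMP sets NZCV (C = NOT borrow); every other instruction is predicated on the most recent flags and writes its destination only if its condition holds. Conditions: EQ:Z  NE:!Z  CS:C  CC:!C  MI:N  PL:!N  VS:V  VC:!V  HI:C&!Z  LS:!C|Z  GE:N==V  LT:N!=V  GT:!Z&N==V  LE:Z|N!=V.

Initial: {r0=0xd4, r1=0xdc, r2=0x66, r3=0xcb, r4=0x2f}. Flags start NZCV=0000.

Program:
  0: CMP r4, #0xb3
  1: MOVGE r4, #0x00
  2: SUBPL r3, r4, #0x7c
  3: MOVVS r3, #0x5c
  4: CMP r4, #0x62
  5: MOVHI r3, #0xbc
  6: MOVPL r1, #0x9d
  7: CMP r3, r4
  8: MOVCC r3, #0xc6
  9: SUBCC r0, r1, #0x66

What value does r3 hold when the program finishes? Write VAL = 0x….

VAL = 0x84

[0] flags=0000 → (cmp)
[1] flags=0000 GE?T → r4=0x00
[2] flags=0000 PL?T → r3=0x84
[3] flags=0000 VS?F → skip
[4] flags=1000 → (cmp)
[5] flags=1000 HI?F → skip
[6] flags=1000 PL?F → skip
[7] flags=1010 → (cmp)
[8] flags=1010 CC?F → skip
[9] flags=1010 CC?F → skip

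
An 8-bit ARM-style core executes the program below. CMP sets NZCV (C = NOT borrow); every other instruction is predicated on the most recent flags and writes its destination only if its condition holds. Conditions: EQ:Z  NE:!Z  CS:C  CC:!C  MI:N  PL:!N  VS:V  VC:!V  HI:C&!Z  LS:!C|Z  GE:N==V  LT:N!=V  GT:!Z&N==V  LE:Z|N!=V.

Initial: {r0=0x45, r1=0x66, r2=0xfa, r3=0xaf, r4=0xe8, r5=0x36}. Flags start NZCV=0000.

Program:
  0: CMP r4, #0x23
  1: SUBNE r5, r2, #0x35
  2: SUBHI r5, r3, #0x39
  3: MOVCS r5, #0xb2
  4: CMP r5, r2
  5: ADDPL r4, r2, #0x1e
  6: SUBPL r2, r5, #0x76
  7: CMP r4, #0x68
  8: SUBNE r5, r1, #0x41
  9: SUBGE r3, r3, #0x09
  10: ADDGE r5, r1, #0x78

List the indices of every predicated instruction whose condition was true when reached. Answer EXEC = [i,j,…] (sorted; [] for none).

[0] flags=1010 → (cmp)
[1] flags=1010 NE?T → r5=0xc5
[2] flags=1010 HI?T → r5=0x76
[3] flags=1010 CS?T → r5=0xb2
[4] flags=1000 → (cmp)
[5] flags=1000 PL?F → skip
[6] flags=1000 PL?F → skip
[7] flags=1010 → (cmp)
[8] flags=1010 NE?T → r5=0x25
[9] flags=1010 GE?F → skip
[10] flags=1010 GE?F → skip

EXEC = [1,2,3,8]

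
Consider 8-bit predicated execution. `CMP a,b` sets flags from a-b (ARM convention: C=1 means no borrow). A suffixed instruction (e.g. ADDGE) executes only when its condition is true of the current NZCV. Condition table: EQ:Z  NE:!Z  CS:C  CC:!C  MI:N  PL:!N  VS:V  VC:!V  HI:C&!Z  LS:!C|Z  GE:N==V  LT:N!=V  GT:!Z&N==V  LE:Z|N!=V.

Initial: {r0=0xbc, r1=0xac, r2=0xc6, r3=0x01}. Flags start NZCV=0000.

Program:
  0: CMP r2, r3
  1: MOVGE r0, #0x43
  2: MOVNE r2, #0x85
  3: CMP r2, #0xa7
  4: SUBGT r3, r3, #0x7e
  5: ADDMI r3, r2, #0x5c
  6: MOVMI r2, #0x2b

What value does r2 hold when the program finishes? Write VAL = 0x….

VAL = 0x2b

[0] flags=1010 → (cmp)
[1] flags=1010 GE?F → skip
[2] flags=1010 NE?T → r2=0x85
[3] flags=1000 → (cmp)
[4] flags=1000 GT?F → skip
[5] flags=1000 MI?T → r3=0xe1
[6] flags=1000 MI?T → r2=0x2b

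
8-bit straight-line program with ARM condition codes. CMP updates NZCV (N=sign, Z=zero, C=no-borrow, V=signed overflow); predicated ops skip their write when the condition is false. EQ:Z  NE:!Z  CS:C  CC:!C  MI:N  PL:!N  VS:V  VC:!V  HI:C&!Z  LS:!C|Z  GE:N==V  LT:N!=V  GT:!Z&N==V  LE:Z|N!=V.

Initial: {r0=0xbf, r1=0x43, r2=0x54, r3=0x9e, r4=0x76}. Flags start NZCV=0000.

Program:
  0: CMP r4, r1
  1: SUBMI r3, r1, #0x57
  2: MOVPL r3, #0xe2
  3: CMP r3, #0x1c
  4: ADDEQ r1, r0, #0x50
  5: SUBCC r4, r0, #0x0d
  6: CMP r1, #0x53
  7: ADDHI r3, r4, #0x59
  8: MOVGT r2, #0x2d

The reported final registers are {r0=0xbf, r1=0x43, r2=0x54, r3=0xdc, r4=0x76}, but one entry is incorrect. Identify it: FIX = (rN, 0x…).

0: ✓ CMP  NZCV=0010
1: · SUBMI
2: ✓ MOVPL  r3←0xe2
3: ✓ CMP  NZCV=1010
4: · ADDEQ
5: · SUBCC
6: ✓ CMP  NZCV=1000
7: · ADDHI
8: · MOVGT

FIX = (r3, 0xe2)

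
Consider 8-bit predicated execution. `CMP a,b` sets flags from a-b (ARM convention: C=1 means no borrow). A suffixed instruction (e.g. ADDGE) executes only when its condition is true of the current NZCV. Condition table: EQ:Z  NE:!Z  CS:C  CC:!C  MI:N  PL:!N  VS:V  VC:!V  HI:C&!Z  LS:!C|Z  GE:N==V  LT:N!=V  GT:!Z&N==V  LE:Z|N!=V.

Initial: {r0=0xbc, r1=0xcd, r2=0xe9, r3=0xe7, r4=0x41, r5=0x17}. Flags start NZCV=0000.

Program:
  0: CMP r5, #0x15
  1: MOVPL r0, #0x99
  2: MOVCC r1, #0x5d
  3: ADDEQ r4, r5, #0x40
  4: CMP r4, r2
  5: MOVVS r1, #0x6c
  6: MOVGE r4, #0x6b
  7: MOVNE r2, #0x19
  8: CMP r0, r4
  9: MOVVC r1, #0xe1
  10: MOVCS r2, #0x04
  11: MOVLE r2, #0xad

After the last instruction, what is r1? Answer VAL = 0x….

VAL = 0xcd

0: ✓ CMP  NZCV=0010
1: ✓ MOVPL  r0←0x99
2: · MOVCC
3: · ADDEQ
4: ✓ CMP  NZCV=0000
5: · MOVVS
6: ✓ MOVGE  r4←0x6b
7: ✓ MOVNE  r2←0x19
8: ✓ CMP  NZCV=0011
9: · MOVVC
10: ✓ MOVCS  r2←0x04
11: ✓ MOVLE  r2←0xad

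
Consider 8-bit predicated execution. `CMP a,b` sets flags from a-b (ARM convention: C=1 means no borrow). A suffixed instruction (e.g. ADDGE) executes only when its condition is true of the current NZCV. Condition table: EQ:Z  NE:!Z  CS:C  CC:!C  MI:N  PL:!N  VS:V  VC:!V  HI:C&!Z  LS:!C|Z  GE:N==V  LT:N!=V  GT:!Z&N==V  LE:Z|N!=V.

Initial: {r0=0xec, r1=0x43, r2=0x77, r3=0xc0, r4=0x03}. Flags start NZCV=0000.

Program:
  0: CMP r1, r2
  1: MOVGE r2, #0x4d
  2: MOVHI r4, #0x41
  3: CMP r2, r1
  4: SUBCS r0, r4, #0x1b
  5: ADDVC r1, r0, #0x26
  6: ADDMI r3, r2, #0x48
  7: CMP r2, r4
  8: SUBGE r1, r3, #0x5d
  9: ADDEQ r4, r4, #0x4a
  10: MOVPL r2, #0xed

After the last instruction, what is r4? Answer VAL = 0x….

VAL = 0x03

[0] flags=1000 → (cmp)
[1] flags=1000 GE?F → skip
[2] flags=1000 HI?F → skip
[3] flags=0010 → (cmp)
[4] flags=0010 CS?T → r0=0xe8
[5] flags=0010 VC?T → r1=0x0e
[6] flags=0010 MI?F → skip
[7] flags=0010 → (cmp)
[8] flags=0010 GE?T → r1=0x63
[9] flags=0010 EQ?F → skip
[10] flags=0010 PL?T → r2=0xed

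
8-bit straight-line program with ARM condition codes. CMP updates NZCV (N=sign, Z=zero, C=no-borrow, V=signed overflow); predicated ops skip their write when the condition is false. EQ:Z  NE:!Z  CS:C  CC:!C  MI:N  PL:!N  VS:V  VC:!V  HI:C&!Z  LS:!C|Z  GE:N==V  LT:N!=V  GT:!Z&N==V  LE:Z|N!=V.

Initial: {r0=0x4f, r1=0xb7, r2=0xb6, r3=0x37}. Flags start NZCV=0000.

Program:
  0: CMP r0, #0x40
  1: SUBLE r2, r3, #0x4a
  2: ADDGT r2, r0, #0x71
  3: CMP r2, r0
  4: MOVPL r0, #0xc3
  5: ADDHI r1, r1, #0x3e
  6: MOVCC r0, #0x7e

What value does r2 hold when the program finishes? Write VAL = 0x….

VAL = 0xc0

0: ✓ CMP  NZCV=0010
1: · SUBLE
2: ✓ ADDGT  r2←0xc0
3: ✓ CMP  NZCV=0011
4: ✓ MOVPL  r0←0xc3
5: ✓ ADDHI  r1←0xf5
6: · MOVCC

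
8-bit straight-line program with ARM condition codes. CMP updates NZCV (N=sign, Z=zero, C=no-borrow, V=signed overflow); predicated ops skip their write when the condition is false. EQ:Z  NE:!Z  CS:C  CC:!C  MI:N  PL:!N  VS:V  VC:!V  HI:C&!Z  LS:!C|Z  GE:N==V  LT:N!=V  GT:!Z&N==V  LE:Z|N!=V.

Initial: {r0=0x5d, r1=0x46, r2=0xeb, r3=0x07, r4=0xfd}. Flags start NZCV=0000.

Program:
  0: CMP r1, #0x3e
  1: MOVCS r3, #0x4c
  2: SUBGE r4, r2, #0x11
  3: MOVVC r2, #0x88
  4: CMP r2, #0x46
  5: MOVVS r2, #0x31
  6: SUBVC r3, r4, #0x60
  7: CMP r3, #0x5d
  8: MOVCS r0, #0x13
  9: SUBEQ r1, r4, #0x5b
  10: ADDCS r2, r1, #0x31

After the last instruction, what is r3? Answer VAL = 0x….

[0] flags=0010 → (cmp)
[1] flags=0010 CS?T → r3=0x4c
[2] flags=0010 GE?T → r4=0xda
[3] flags=0010 VC?T → r2=0x88
[4] flags=0011 → (cmp)
[5] flags=0011 VS?T → r2=0x31
[6] flags=0011 VC?F → skip
[7] flags=1000 → (cmp)
[8] flags=1000 CS?F → skip
[9] flags=1000 EQ?F → skip
[10] flags=1000 CS?F → skip

VAL = 0x4c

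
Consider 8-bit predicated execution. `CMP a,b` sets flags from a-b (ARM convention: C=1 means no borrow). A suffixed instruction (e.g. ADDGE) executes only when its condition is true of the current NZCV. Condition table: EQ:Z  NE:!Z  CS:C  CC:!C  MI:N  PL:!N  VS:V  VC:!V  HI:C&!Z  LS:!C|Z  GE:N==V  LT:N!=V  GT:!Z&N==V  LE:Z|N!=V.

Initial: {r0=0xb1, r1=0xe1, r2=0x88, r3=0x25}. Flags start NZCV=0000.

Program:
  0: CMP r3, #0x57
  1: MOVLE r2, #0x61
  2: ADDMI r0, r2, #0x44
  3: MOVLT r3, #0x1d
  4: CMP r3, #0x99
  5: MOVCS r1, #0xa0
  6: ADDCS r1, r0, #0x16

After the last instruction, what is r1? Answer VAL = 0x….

VAL = 0xe1

[0] flags=1000 → (cmp)
[1] flags=1000 LE?T → r2=0x61
[2] flags=1000 MI?T → r0=0xa5
[3] flags=1000 LT?T → r3=0x1d
[4] flags=1001 → (cmp)
[5] flags=1001 CS?F → skip
[6] flags=1001 CS?F → skip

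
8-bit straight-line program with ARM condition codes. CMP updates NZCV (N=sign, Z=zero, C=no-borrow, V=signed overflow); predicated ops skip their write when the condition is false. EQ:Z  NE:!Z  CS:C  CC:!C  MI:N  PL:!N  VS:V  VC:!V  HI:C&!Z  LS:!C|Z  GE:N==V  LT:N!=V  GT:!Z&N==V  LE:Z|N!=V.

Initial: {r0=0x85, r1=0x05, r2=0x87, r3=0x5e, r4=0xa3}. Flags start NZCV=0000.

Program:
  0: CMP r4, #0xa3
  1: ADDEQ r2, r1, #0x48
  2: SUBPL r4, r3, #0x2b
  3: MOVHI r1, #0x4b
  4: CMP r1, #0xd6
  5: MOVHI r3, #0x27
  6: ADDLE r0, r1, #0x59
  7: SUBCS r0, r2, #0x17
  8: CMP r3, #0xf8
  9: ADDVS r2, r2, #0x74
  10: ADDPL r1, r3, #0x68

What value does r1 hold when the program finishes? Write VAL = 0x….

VAL = 0xc6

[0] flags=0110 → (cmp)
[1] flags=0110 EQ?T → r2=0x4d
[2] flags=0110 PL?T → r4=0x33
[3] flags=0110 HI?F → skip
[4] flags=0000 → (cmp)
[5] flags=0000 HI?F → skip
[6] flags=0000 LE?F → skip
[7] flags=0000 CS?F → skip
[8] flags=0000 → (cmp)
[9] flags=0000 VS?F → skip
[10] flags=0000 PL?T → r1=0xc6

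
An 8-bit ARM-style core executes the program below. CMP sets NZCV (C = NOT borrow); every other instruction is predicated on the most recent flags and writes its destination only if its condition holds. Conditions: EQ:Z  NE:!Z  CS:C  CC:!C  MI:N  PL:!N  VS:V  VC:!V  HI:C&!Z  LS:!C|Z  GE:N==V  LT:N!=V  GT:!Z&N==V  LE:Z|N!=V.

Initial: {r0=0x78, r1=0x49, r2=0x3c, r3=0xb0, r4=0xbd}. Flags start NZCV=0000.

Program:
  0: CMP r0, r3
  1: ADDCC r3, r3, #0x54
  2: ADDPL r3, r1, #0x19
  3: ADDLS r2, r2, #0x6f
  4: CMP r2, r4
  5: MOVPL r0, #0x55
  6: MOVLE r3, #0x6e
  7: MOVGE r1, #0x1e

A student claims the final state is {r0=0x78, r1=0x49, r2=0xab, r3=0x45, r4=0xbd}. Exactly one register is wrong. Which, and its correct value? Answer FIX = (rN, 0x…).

FIX = (r3, 0x6e)

[0] flags=1001 → (cmp)
[1] flags=1001 CC?T → r3=0x04
[2] flags=1001 PL?F → skip
[3] flags=1001 LS?T → r2=0xab
[4] flags=1000 → (cmp)
[5] flags=1000 PL?F → skip
[6] flags=1000 LE?T → r3=0x6e
[7] flags=1000 GE?F → skip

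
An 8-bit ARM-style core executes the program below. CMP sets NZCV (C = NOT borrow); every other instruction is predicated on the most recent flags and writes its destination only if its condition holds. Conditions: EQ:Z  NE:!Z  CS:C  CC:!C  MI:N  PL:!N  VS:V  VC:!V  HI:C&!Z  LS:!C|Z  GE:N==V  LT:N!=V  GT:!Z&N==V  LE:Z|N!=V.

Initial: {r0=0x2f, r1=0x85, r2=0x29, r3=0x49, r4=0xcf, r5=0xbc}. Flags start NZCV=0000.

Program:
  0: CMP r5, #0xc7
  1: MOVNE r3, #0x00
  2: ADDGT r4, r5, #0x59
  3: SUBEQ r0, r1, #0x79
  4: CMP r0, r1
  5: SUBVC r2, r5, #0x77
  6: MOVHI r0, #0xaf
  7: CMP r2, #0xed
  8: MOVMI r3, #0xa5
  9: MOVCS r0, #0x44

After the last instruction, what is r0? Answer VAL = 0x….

VAL = 0x2f

[0] flags=1000 → (cmp)
[1] flags=1000 NE?T → r3=0x00
[2] flags=1000 GT?F → skip
[3] flags=1000 EQ?F → skip
[4] flags=1001 → (cmp)
[5] flags=1001 VC?F → skip
[6] flags=1001 HI?F → skip
[7] flags=0000 → (cmp)
[8] flags=0000 MI?F → skip
[9] flags=0000 CS?F → skip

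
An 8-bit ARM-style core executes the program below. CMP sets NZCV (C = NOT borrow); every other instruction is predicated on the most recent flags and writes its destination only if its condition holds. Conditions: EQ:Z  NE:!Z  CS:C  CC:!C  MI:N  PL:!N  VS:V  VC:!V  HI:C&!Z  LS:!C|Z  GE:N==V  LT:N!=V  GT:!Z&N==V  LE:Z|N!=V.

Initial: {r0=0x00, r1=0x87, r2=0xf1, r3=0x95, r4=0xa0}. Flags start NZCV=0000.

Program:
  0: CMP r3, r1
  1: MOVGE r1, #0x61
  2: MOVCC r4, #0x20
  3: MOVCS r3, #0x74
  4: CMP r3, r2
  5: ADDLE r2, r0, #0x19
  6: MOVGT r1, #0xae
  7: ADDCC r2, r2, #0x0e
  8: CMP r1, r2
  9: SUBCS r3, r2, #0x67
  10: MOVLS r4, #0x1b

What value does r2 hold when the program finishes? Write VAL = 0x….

VAL = 0xff

0: ✓ CMP  NZCV=0010
1: ✓ MOVGE  r1←0x61
2: · MOVCC
3: ✓ MOVCS  r3←0x74
4: ✓ CMP  NZCV=1001
5: · ADDLE
6: ✓ MOVGT  r1←0xae
7: ✓ ADDCC  r2←0xff
8: ✓ CMP  NZCV=1000
9: · SUBCS
10: ✓ MOVLS  r4←0x1b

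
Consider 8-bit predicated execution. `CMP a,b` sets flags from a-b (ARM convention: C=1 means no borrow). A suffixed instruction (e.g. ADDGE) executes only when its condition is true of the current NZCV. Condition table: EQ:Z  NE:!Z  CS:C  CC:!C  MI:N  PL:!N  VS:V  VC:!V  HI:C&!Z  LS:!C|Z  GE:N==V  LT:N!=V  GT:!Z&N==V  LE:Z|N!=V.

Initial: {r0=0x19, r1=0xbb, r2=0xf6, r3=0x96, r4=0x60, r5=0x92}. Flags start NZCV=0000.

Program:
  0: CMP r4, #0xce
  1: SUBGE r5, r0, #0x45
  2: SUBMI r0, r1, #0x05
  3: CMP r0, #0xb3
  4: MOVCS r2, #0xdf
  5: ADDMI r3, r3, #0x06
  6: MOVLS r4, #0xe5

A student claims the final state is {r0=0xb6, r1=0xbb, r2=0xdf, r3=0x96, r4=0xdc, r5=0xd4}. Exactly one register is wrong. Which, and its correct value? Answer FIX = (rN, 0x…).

FIX = (r4, 0x60)

0: ✓ CMP  NZCV=1001
1: ✓ SUBGE  r5←0xd4
2: ✓ SUBMI  r0←0xb6
3: ✓ CMP  NZCV=0010
4: ✓ MOVCS  r2←0xdf
5: · ADDMI
6: · MOVLS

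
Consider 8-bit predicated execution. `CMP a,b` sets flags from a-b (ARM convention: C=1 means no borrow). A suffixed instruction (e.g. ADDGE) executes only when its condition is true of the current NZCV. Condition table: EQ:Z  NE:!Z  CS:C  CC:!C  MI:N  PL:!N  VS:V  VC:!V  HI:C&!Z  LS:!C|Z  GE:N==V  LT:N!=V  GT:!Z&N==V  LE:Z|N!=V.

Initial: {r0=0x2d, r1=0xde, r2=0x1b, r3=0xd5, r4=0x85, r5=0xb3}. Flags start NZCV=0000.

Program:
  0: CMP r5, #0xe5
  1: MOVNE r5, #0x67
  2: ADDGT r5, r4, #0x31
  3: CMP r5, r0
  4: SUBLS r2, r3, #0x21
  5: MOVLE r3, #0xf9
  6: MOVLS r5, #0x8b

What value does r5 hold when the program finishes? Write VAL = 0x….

VAL = 0x67

[0] flags=1000 → (cmp)
[1] flags=1000 NE?T → r5=0x67
[2] flags=1000 GT?F → skip
[3] flags=0010 → (cmp)
[4] flags=0010 LS?F → skip
[5] flags=0010 LE?F → skip
[6] flags=0010 LS?F → skip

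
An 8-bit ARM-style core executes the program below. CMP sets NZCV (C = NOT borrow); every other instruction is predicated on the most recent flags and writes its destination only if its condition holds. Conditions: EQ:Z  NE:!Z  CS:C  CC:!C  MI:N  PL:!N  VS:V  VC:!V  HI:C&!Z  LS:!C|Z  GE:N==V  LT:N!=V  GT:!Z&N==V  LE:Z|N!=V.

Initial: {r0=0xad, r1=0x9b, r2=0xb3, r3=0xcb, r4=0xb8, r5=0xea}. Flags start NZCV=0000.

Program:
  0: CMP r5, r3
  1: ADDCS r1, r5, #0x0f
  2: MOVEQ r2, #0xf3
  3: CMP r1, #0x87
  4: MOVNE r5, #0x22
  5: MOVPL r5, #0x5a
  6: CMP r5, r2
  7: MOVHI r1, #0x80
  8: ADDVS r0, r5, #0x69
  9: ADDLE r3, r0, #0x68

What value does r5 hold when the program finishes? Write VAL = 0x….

0: ✓ CMP  NZCV=0010
1: ✓ ADDCS  r1←0xf9
2: · MOVEQ
3: ✓ CMP  NZCV=0010
4: ✓ MOVNE  r5←0x22
5: ✓ MOVPL  r5←0x5a
6: ✓ CMP  NZCV=1001
7: · MOVHI
8: ✓ ADDVS  r0←0xc3
9: · ADDLE

VAL = 0x5a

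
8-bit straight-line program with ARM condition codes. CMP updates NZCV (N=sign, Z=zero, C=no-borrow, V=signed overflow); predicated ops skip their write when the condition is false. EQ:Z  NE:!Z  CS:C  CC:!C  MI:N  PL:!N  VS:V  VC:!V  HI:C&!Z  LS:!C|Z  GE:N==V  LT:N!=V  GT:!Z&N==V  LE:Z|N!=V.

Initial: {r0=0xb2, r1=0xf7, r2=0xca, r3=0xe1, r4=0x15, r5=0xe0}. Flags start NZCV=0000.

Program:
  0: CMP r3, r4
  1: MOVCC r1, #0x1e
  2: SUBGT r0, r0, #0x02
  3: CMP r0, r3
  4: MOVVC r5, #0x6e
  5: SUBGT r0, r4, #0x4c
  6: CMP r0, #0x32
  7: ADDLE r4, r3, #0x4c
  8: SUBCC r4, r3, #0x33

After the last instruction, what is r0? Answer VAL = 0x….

0: ✓ CMP  NZCV=1010
1: · MOVCC
2: · SUBGT
3: ✓ CMP  NZCV=1000
4: ✓ MOVVC  r5←0x6e
5: · SUBGT
6: ✓ CMP  NZCV=1010
7: ✓ ADDLE  r4←0x2d
8: · SUBCC

VAL = 0xb2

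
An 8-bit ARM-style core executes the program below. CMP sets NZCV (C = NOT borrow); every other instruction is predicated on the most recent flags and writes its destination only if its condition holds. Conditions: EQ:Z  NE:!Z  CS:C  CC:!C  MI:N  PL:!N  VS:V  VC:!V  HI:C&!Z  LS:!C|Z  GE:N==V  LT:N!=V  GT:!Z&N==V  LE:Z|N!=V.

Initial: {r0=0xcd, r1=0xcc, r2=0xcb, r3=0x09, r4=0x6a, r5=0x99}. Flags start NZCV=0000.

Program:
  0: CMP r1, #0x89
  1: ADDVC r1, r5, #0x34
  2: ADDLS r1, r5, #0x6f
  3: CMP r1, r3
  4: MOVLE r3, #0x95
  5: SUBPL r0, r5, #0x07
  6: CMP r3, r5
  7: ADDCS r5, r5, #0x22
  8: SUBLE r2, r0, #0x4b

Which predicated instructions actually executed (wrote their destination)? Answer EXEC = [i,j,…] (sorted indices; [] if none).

[0] flags=0010 → (cmp)
[1] flags=0010 VC?T → r1=0xcd
[2] flags=0010 LS?F → skip
[3] flags=1010 → (cmp)
[4] flags=1010 LE?T → r3=0x95
[5] flags=1010 PL?F → skip
[6] flags=1000 → (cmp)
[7] flags=1000 CS?F → skip
[8] flags=1000 LE?T → r2=0x82

EXEC = [1,4,8]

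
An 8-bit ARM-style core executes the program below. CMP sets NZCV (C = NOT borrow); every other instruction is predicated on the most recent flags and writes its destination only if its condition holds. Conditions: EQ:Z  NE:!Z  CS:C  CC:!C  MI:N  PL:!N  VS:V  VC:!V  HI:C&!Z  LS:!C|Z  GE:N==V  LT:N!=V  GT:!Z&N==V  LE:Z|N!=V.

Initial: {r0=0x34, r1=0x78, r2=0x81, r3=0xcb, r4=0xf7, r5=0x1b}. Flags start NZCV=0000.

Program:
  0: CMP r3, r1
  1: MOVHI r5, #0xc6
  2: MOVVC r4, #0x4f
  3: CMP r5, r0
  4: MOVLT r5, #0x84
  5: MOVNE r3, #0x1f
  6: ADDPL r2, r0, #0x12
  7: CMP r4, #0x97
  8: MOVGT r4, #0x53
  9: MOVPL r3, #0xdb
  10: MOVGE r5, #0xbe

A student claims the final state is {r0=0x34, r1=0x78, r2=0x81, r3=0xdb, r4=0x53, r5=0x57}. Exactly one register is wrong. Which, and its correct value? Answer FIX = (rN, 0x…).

FIX = (r5, 0xbe)

[0] flags=0011 → (cmp)
[1] flags=0011 HI?T → r5=0xc6
[2] flags=0011 VC?F → skip
[3] flags=1010 → (cmp)
[4] flags=1010 LT?T → r5=0x84
[5] flags=1010 NE?T → r3=0x1f
[6] flags=1010 PL?F → skip
[7] flags=0010 → (cmp)
[8] flags=0010 GT?T → r4=0x53
[9] flags=0010 PL?T → r3=0xdb
[10] flags=0010 GE?T → r5=0xbe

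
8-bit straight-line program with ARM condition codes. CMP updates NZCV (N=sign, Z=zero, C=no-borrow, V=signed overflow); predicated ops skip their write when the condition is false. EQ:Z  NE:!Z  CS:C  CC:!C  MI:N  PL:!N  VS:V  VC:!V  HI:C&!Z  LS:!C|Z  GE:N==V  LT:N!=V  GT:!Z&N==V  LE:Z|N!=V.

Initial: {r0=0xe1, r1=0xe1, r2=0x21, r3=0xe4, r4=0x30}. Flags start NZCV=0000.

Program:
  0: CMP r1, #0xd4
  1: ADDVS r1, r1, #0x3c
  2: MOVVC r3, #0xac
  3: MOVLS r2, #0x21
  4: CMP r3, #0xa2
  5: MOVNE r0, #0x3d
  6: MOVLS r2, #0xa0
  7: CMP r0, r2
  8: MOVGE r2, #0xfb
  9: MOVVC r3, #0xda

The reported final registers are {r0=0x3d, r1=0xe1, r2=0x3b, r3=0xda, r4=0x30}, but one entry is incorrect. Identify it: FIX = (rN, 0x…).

0: ✓ CMP  NZCV=0010
1: · ADDVS
2: ✓ MOVVC  r3←0xac
3: · MOVLS
4: ✓ CMP  NZCV=0010
5: ✓ MOVNE  r0←0x3d
6: · MOVLS
7: ✓ CMP  NZCV=0010
8: ✓ MOVGE  r2←0xfb
9: ✓ MOVVC  r3←0xda

FIX = (r2, 0xfb)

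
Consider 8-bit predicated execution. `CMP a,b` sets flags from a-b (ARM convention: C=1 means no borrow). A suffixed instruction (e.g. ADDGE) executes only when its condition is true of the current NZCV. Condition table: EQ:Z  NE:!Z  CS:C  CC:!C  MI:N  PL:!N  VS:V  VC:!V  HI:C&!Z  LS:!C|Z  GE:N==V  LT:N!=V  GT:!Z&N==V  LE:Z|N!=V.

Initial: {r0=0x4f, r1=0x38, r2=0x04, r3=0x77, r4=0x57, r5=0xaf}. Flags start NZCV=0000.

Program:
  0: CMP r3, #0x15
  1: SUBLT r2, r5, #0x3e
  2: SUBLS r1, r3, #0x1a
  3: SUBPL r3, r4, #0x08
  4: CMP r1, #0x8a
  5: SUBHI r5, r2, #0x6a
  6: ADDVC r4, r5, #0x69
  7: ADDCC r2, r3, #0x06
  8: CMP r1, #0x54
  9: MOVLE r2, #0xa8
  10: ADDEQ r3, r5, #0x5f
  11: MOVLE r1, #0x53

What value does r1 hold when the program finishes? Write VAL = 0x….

[0] flags=0010 → (cmp)
[1] flags=0010 LT?F → skip
[2] flags=0010 LS?F → skip
[3] flags=0010 PL?T → r3=0x4f
[4] flags=1001 → (cmp)
[5] flags=1001 HI?F → skip
[6] flags=1001 VC?F → skip
[7] flags=1001 CC?T → r2=0x55
[8] flags=1000 → (cmp)
[9] flags=1000 LE?T → r2=0xa8
[10] flags=1000 EQ?F → skip
[11] flags=1000 LE?T → r1=0x53

VAL = 0x53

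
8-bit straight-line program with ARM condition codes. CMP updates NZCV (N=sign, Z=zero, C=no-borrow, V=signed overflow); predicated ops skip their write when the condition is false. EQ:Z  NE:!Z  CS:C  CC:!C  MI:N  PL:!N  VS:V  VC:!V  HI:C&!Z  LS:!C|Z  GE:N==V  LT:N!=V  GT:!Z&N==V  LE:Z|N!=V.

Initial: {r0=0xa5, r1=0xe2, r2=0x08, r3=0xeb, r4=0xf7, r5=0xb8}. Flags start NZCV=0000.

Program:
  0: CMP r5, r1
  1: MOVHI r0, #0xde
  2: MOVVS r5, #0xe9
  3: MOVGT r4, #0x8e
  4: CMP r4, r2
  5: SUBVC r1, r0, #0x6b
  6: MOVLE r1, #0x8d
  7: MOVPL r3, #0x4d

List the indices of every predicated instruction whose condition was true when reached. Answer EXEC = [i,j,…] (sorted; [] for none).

[0] flags=1000 → (cmp)
[1] flags=1000 HI?F → skip
[2] flags=1000 VS?F → skip
[3] flags=1000 GT?F → skip
[4] flags=1010 → (cmp)
[5] flags=1010 VC?T → r1=0x3a
[6] flags=1010 LE?T → r1=0x8d
[7] flags=1010 PL?F → skip

EXEC = [5,6]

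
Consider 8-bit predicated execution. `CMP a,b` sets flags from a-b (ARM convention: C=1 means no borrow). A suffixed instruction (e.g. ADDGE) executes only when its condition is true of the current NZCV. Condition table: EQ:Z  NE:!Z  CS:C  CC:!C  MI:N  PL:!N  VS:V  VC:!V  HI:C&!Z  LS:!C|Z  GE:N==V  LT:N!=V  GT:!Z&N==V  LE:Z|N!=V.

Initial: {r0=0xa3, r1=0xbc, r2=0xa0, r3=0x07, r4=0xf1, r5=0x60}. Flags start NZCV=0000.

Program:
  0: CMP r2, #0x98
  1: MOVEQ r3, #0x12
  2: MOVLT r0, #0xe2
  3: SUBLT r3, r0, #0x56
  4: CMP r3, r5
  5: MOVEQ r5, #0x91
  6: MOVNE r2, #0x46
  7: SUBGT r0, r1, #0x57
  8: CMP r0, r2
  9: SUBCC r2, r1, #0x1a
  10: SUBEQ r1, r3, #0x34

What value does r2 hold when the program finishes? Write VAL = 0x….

VAL = 0x46

0: ✓ CMP  NZCV=0010
1: · MOVEQ
2: · MOVLT
3: · SUBLT
4: ✓ CMP  NZCV=1000
5: · MOVEQ
6: ✓ MOVNE  r2←0x46
7: · SUBGT
8: ✓ CMP  NZCV=0011
9: · SUBCC
10: · SUBEQ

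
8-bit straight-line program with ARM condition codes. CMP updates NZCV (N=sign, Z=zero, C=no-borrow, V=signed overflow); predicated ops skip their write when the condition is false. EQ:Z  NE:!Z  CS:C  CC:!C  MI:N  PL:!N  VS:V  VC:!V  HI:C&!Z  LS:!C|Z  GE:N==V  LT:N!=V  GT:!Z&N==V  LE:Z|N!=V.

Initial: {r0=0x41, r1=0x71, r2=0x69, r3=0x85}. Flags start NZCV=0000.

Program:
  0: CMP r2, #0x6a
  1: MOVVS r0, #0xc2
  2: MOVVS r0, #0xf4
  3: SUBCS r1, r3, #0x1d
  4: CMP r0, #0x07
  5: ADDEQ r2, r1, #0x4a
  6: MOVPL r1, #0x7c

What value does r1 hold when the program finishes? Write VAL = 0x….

VAL = 0x7c

0: ✓ CMP  NZCV=1000
1: · MOVVS
2: · MOVVS
3: · SUBCS
4: ✓ CMP  NZCV=0010
5: · ADDEQ
6: ✓ MOVPL  r1←0x7c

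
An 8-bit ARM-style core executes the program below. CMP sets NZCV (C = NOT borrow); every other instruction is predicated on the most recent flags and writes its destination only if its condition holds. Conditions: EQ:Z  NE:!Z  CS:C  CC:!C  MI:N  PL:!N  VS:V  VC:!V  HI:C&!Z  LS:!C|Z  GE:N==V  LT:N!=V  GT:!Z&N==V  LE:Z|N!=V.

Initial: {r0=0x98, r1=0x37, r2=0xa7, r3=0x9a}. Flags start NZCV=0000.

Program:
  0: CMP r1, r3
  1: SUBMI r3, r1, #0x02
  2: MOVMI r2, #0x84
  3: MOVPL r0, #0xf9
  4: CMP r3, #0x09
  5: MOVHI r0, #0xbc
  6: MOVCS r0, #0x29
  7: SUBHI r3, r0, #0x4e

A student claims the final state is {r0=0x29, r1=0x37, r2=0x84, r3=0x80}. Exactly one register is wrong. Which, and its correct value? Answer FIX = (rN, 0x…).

0: ✓ CMP  NZCV=1001
1: ✓ SUBMI  r3←0x35
2: ✓ MOVMI  r2←0x84
3: · MOVPL
4: ✓ CMP  NZCV=0010
5: ✓ MOVHI  r0←0xbc
6: ✓ MOVCS  r0←0x29
7: ✓ SUBHI  r3←0xdb

FIX = (r3, 0xdb)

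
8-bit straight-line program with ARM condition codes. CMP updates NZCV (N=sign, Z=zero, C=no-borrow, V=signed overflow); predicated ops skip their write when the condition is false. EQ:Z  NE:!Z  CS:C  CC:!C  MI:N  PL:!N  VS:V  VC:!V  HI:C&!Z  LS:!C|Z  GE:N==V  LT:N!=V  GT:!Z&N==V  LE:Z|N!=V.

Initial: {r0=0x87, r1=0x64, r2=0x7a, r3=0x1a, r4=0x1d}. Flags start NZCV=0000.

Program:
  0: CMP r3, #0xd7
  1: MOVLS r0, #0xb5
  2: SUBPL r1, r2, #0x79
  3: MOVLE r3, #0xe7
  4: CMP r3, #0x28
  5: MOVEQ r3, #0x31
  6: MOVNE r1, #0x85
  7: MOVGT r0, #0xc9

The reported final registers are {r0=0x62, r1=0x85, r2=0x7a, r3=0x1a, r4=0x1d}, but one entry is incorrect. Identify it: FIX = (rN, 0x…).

FIX = (r0, 0xb5)

[0] flags=0000 → (cmp)
[1] flags=0000 LS?T → r0=0xb5
[2] flags=0000 PL?T → r1=0x01
[3] flags=0000 LE?F → skip
[4] flags=1000 → (cmp)
[5] flags=1000 EQ?F → skip
[6] flags=1000 NE?T → r1=0x85
[7] flags=1000 GT?F → skip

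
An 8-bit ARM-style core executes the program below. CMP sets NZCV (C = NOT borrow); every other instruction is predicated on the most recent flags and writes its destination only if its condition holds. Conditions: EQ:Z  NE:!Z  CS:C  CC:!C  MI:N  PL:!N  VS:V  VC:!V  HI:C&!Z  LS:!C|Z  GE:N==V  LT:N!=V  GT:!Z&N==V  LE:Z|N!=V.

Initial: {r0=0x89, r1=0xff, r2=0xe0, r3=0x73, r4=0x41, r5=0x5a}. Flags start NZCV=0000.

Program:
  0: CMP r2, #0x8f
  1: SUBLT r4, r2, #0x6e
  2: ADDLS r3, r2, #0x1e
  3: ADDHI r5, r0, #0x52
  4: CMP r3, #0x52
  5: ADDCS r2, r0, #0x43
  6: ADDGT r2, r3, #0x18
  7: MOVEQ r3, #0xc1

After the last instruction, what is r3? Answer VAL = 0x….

0: ✓ CMP  NZCV=0010
1: · SUBLT
2: · ADDLS
3: ✓ ADDHI  r5←0xdb
4: ✓ CMP  NZCV=0010
5: ✓ ADDCS  r2←0xcc
6: ✓ ADDGT  r2←0x8b
7: · MOVEQ

VAL = 0x73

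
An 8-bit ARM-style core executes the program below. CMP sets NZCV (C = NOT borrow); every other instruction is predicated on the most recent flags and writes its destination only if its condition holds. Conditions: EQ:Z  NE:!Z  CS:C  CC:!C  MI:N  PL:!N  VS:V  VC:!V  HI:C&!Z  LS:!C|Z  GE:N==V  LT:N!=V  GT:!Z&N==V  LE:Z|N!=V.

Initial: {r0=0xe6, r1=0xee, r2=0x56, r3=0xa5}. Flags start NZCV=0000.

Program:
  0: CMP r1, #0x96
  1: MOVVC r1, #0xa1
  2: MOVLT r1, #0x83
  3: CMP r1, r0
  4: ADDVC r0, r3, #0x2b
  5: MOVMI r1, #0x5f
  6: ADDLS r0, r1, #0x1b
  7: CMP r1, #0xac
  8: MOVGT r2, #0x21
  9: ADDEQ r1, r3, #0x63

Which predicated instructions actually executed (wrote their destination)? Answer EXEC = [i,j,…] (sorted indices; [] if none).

EXEC = [1,4,5,6,8]

[0] flags=0010 → (cmp)
[1] flags=0010 VC?T → r1=0xa1
[2] flags=0010 LT?F → skip
[3] flags=1000 → (cmp)
[4] flags=1000 VC?T → r0=0xd0
[5] flags=1000 MI?T → r1=0x5f
[6] flags=1000 LS?T → r0=0x7a
[7] flags=1001 → (cmp)
[8] flags=1001 GT?T → r2=0x21
[9] flags=1001 EQ?F → skip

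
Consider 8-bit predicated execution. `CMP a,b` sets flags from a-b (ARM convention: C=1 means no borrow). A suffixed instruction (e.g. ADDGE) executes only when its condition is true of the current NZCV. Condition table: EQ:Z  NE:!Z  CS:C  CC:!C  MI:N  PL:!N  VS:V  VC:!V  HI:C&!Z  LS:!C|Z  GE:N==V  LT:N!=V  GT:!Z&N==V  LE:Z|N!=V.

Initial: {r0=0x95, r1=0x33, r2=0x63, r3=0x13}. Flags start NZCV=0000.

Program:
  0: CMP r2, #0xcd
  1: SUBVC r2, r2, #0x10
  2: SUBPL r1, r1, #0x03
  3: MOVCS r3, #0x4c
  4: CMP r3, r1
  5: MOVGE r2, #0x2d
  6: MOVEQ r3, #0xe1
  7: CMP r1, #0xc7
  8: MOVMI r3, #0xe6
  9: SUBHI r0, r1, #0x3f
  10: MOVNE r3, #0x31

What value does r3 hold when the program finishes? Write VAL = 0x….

0: ✓ CMP  NZCV=1001
1: · SUBVC
2: · SUBPL
3: · MOVCS
4: ✓ CMP  NZCV=1000
5: · MOVGE
6: · MOVEQ
7: ✓ CMP  NZCV=0000
8: · MOVMI
9: · SUBHI
10: ✓ MOVNE  r3←0x31

VAL = 0x31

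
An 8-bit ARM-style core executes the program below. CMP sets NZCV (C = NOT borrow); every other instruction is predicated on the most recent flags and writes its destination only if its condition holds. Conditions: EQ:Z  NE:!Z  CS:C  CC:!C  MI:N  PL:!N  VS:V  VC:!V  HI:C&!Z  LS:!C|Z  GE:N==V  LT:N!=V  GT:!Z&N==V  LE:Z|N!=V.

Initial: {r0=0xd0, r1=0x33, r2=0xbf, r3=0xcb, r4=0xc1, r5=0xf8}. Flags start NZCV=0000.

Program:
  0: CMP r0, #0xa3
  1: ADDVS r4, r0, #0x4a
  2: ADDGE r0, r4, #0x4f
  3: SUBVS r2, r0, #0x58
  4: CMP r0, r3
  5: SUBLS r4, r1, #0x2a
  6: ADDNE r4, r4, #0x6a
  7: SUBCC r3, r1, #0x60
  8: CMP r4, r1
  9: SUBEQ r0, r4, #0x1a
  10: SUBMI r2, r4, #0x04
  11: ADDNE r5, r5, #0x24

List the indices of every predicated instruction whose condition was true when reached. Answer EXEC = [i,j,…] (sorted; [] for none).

EXEC = [2,5,6,7,11]

[0] flags=0010 → (cmp)
[1] flags=0010 VS?F → skip
[2] flags=0010 GE?T → r0=0x10
[3] flags=0010 VS?F → skip
[4] flags=0000 → (cmp)
[5] flags=0000 LS?T → r4=0x09
[6] flags=0000 NE?T → r4=0x73
[7] flags=0000 CC?T → r3=0xd3
[8] flags=0010 → (cmp)
[9] flags=0010 EQ?F → skip
[10] flags=0010 MI?F → skip
[11] flags=0010 NE?T → r5=0x1c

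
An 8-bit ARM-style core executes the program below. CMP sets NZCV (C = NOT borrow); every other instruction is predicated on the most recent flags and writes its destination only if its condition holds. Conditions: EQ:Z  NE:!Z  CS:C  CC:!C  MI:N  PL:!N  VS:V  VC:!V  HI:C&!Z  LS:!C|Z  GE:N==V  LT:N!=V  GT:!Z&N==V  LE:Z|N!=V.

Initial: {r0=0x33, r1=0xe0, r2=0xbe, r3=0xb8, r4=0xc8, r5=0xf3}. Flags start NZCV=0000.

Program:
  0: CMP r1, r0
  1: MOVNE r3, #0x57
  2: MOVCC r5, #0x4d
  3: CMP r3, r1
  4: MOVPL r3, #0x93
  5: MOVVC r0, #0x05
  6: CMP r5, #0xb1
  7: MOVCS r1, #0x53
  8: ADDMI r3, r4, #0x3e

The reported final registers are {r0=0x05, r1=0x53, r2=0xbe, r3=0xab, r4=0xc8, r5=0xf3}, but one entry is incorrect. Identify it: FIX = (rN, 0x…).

FIX = (r3, 0x93)

[0] flags=1010 → (cmp)
[1] flags=1010 NE?T → r3=0x57
[2] flags=1010 CC?F → skip
[3] flags=0000 → (cmp)
[4] flags=0000 PL?T → r3=0x93
[5] flags=0000 VC?T → r0=0x05
[6] flags=0010 → (cmp)
[7] flags=0010 CS?T → r1=0x53
[8] flags=0010 MI?F → skip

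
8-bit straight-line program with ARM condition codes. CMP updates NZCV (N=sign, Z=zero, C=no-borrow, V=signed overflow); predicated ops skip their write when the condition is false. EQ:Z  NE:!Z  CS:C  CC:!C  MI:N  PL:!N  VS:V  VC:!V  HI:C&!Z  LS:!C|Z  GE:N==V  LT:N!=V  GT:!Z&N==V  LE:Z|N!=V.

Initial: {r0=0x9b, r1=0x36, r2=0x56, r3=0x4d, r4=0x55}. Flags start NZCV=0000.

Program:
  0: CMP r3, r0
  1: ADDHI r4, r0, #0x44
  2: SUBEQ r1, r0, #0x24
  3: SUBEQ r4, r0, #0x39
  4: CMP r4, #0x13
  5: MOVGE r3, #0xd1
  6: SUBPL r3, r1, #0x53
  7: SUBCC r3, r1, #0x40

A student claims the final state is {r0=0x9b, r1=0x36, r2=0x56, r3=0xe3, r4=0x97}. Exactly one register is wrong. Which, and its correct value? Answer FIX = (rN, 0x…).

0: ✓ CMP  NZCV=1001
1: · ADDHI
2: · SUBEQ
3: · SUBEQ
4: ✓ CMP  NZCV=0010
5: ✓ MOVGE  r3←0xd1
6: ✓ SUBPL  r3←0xe3
7: · SUBCC

FIX = (r4, 0x55)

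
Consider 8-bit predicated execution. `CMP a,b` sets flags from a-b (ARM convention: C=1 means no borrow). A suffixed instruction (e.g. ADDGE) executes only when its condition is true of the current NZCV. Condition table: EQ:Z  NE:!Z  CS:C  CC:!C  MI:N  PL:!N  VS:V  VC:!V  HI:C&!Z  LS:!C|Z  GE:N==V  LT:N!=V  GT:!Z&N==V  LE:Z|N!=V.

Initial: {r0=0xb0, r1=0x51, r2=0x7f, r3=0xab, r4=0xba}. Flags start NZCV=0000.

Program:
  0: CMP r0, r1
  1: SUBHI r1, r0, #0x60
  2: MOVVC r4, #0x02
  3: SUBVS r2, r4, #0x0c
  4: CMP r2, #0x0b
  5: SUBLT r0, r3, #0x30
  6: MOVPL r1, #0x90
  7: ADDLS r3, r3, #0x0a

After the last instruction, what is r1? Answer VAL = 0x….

VAL = 0x50

[0] flags=0011 → (cmp)
[1] flags=0011 HI?T → r1=0x50
[2] flags=0011 VC?F → skip
[3] flags=0011 VS?T → r2=0xae
[4] flags=1010 → (cmp)
[5] flags=1010 LT?T → r0=0x7b
[6] flags=1010 PL?F → skip
[7] flags=1010 LS?F → skip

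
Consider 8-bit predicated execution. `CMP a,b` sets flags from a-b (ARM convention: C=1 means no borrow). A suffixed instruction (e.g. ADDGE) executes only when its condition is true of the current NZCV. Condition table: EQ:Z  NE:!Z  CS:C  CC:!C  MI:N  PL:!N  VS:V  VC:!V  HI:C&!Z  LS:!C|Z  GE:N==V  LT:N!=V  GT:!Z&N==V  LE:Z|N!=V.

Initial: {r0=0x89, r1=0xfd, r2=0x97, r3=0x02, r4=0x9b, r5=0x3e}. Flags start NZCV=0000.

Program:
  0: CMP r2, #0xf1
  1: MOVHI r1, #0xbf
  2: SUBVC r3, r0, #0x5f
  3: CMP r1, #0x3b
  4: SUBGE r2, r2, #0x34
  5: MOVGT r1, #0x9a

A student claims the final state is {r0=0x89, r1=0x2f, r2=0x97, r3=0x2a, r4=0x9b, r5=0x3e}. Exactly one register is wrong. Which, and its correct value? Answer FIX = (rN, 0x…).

0: ✓ CMP  NZCV=1000
1: · MOVHI
2: ✓ SUBVC  r3←0x2a
3: ✓ CMP  NZCV=1010
4: · SUBGE
5: · MOVGT

FIX = (r1, 0xfd)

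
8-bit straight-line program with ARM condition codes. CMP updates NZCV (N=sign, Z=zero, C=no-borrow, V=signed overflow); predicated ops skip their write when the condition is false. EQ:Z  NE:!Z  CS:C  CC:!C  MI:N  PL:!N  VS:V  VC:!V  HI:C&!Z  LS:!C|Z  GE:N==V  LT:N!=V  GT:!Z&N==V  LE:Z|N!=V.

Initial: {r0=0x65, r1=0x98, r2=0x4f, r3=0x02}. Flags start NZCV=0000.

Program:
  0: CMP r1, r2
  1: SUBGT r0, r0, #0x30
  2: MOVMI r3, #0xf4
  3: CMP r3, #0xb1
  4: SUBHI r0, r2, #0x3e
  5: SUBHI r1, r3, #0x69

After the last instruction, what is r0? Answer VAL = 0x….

[0] flags=0011 → (cmp)
[1] flags=0011 GT?F → skip
[2] flags=0011 MI?F → skip
[3] flags=0000 → (cmp)
[4] flags=0000 HI?F → skip
[5] flags=0000 HI?F → skip

VAL = 0x65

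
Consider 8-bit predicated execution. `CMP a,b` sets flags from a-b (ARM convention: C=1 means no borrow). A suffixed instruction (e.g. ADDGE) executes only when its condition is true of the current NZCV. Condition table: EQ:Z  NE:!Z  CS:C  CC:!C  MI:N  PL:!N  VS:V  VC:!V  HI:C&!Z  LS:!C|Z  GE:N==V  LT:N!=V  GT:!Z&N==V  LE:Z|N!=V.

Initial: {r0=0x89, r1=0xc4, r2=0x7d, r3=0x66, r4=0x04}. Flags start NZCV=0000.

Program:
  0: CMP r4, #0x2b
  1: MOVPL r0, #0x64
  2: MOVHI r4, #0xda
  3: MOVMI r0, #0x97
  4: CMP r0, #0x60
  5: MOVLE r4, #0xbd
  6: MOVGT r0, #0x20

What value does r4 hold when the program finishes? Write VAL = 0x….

VAL = 0xbd

0: ✓ CMP  NZCV=1000
1: · MOVPL
2: · MOVHI
3: ✓ MOVMI  r0←0x97
4: ✓ CMP  NZCV=0011
5: ✓ MOVLE  r4←0xbd
6: · MOVGT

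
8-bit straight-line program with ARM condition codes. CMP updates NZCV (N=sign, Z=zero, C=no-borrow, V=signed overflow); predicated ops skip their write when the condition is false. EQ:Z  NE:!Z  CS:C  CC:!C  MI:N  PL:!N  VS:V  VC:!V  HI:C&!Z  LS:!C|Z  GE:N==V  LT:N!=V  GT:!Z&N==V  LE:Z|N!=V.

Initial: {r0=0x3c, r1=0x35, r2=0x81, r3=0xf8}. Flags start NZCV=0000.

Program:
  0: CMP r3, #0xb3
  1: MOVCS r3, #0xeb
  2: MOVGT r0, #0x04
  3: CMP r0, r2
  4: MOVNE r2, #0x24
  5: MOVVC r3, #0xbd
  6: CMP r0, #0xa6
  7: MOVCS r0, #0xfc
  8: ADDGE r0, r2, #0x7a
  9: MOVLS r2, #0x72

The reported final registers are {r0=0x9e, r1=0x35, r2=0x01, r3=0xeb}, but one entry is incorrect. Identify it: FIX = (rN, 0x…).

FIX = (r2, 0x72)

[0] flags=0010 → (cmp)
[1] flags=0010 CS?T → r3=0xeb
[2] flags=0010 GT?T → r0=0x04
[3] flags=1001 → (cmp)
[4] flags=1001 NE?T → r2=0x24
[5] flags=1001 VC?F → skip
[6] flags=0000 → (cmp)
[7] flags=0000 CS?F → skip
[8] flags=0000 GE?T → r0=0x9e
[9] flags=0000 LS?T → r2=0x72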